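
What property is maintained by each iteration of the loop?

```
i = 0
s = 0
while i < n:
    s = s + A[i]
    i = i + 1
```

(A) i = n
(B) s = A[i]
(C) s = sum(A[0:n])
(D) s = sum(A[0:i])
D

A loop invariant must hold before the first iteration and be re-established by every execution of the body.

(D) s = sum(A[0:i]): Initially i = 0 and s = 0 = sum of the empty slice A[0:0]. If s = sum(A[0:i]) holds at the top of an iteration, the body sets s to sum(A[0:i]) + A[i] = sum(A[0:i+1]) and then i to i+1, so s = sum(A[0:i]) holds again. At exit i = n, giving s = sum(A[0:n]).

The other options fail:
(A) i = n: false initially (i = 0); it is the exit condition, not an invariant.
(B) s = A[i]: after the first iteration s = A[0] but i = 1, so s = A[i] compares s with the wrong element (and fails in general).
(C) s = sum(A[0:n]): false before the loop (s = 0, not the full sum) -- it only becomes true at exit.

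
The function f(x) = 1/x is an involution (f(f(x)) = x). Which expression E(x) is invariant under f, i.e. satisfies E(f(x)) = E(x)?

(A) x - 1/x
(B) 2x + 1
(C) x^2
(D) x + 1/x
D

Replace x by f(x) = 1/x in each option and simplify. As a quick numerical cross-check, also compare E(4) with E(f(4)) = E(1/4).

(A) x - 1/x  ->  (1/x) - 1/(1/x) = -x + 1/x; check: E(4) = 15/4 but E(1/4) = -15/4.   [not invariant]
(B) 2x + 1  ->  2(1/x) + 1 = (x + 2)/x; check: E(4) = 9 but E(1/4) = 3/2.   [not invariant]
(C) x^2  ->  (1/x)^2 = x^(-2); check: E(4) = 16 but E(1/4) = 1/16.   [not invariant]
(D) x + 1/x  ->  (1/x) + 1/(1/x), which simplifies back to x + 1/x; check: E(4) = 17/4, E(1/4) = 17/4.   [invariant]

Only (D) is unchanged. E is symmetric under swapping x with f(x) = 1/x, which is exactly what an involution does.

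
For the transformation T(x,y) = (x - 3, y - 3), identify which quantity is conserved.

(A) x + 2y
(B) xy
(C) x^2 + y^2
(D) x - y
D

An expression E(x,y) is invariant under T if E(T(x,y)) = E(x,y). Here T(x,y) = (x - 3, y - 3).
Substitute the transformed coordinates into each option and compare with the original:
(A) x + 2y  ->  (x - 3) + 2(y - 3) = x + 2y - 9   [differs from x + 2y: not invariant]
(B) xy  ->  (x - 3)(y - 3) = xy - 3x - 3y + 9   [differs from xy: not invariant]
(C) x^2 + y^2  ->  (x - 3)^2 + (y - 3)^2 = x^2 - 6x + y^2 - 6y + 18   [differs from x^2 + y^2: not invariant]
(D) x - y  ->  (x - 3) - (y - 3) = x - y   [equals x - y: invariant]

Only option (D), x - y, is unchanged by the transformation.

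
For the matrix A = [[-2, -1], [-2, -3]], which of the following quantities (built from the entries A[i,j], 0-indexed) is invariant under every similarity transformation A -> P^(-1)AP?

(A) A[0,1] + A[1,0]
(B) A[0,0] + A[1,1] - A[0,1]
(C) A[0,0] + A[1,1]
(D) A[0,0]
C

A[0,0] + A[1,1] is the trace of A. By the cyclic property of the trace, tr(P^(-1)AP) = tr(APP^(-1)) = tr(A), so it is the same for every matrix similar to A.

The other combinations are not similarity invariants. For example, take P = [[1, -1], [0, 1]] (det P = 1), so P^(-1) = [[1, 1], [0, 1]] and
B = P^(-1)AP = [[-4, 0], [-2, -1]].
Evaluating each option on A and on B:
(A) A[0,1] + A[1,0]: -3 for A, -2 for B -> changes
(B) A[0,0] + A[1,1] - A[0,1]: -4 for A, -5 for B -> changes
(C) A[0,0] + A[1,1]: -5 for A, -5 for B -> unchanged
(D) A[0,0]: -2 for A, -4 for B -> changes

Only (C) A[0,0] + A[1,1] = -5 survives (and it does so for every P, not just this one), so it is the invariant.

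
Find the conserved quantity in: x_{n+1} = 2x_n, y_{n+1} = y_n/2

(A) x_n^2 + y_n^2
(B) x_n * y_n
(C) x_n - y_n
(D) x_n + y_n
B

For the recurrence x_{n+1} = 2x_n, y_{n+1} = y_n/2:

x_{n+1} * y_{n+1} = (2x_n) * (y_n/2) = x_n * y_n
The product is conserved.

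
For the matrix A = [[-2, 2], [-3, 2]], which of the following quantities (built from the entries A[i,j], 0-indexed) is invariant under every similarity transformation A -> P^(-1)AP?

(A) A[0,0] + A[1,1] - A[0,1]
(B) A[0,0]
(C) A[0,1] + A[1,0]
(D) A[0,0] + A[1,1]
D

A[0,0] + A[1,1] is the trace of A. By the cyclic property of the trace, tr(P^(-1)AP) = tr(APP^(-1)) = tr(A), so it is the same for every matrix similar to A.

The other combinations are not similarity invariants. For example, take P = [[1, 1], [1, 2]] (det P = 1), so P^(-1) = [[2, -1], [-1, 1]] and
B = P^(-1)AP = [[1, 3], [-1, -1]].
Evaluating each option on A and on B:
(A) A[0,0] + A[1,1] - A[0,1]: -2 for A, -3 for B -> changes
(B) A[0,0]: -2 for A, 1 for B -> changes
(C) A[0,1] + A[1,0]: -1 for A, 2 for B -> changes
(D) A[0,0] + A[1,1]: 0 for A, 0 for B -> unchanged

Only (D) A[0,0] + A[1,1] = 0 survives (and it does so for every P, not just this one), so it is the invariant.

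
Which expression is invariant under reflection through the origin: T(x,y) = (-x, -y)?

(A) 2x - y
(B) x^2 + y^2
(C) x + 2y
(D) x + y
B

The map is reflection through the origin: T(x,y) = (-x, -y).
Substitute the transformed coordinates into each option and compare with the original:
(A) 2x - y  ->  2(-x) - (-y) = -2x + y   [differs from 2x - y: not invariant]
(B) x^2 + y^2  ->  (-x)^2 + (-y)^2 = x^2 + y^2   [equals x^2 + y^2: invariant]
(C) x + 2y  ->  (-x) + 2(-y) = -x - 2y   [differs from x + 2y: not invariant]
(D) x + y  ->  (-x) + (-y) = -x - y   [differs from x + y: not invariant]

Only option (B), x^2 + y^2, is unchanged by the transformation.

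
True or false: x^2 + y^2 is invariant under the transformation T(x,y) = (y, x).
True

Substitute T(x,y) = (y, x) into the expression and compare with the original.

Original: x^2 + y^2
After applying T: (y)^2 + (x)^2 = x^2 + y^2

This is identical to the original x^2 + y^2, so the expression is invariant.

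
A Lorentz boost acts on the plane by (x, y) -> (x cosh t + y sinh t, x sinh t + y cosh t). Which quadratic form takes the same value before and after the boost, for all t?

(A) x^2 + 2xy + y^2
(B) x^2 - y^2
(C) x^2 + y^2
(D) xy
B

Write x' = x cosh t + y sinh t, y' = x sinh t + y cosh t and substitute into each option:
(A) x^2 + 2xy + y^2: (x' + y')^2 with x' + y' = (x + y)(cosh t + sinh t) = (x + y)e^t, so it becomes (x + y)^2 e^(2t)   [not invariant for t != 0]
(B) x^2 - y^2: (x cosh t + y sinh t)^2 - (x sinh t + y cosh t)^2 = x^2(cosh^2 t - sinh^2 t) + 2xy(cosh t sinh t - sinh t cosh t) + y^2(sinh^2 t - cosh^2 t) = x^2 - y^2   [invariant, using cosh^2 t - sinh^2 t = 1]
(C) x^2 + y^2: (x cosh t + y sinh t)^2 + (x sinh t + y cosh t)^2 = (x^2 + y^2)(cosh^2 t + sinh^2 t) + 4xy sinh t cosh t = (x^2 + y^2) cosh 2t + 2xy sinh 2t   [not invariant for t != 0]
(D) xy: (x cosh t + y sinh t)(x sinh t + y cosh t) = xy(cosh^2 t + sinh^2 t) + (x^2 + y^2) sinh t cosh t = xy cosh 2t + (x^2 + y^2)(sinh 2t)/2   [not invariant for t != 0]

Only (B) x^2 - y^2 is unchanged; it is the Minkowski form preserved by Lorentz boosts, just as x^2 + y^2 is preserved by ordinary rotations.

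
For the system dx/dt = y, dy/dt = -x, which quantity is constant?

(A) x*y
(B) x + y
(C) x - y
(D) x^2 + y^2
D

A first integral I satisfies dI/dt = 0 along every solution. Differentiate each option and use the equation of motion:
(A) d/dt[x*y] = (dx/dt)y + x(dy/dt) = y^2 - x^2, not identically 0
(B) d/dt[x + y] = y + (-x) = y - x, not identically 0
(C) d/dt[x - y] = y - (-x) = x + y, not identically 0
(D) d/dt[x^2 + y^2] = 2x*dx/dt + 2y*dy/dt = 2x*y + 2y*(-x) = 0

Only (D) has zero time-derivative. So x^2 + y^2 (the squared radius; trajectories are circles) is the conserved quantity.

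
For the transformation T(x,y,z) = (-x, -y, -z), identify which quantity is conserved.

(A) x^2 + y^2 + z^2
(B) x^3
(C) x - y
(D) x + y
A

Apply T(x,y,z) = (-x, -y, -z) to each option, i.e. replace (x, y, z) by the transformed coordinates.
Substitute the transformed coordinates into each option and compare with the original:
(A) x^2 + y^2 + z^2  ->  (-x)^2 + (-y)^2 + (-z)^2 = x^2 + y^2 + z^2   [equals x^2 + y^2 + z^2: invariant]
(B) x^3  ->  (-x)^3 = -x^3   [differs from x^3: not invariant]
(C) x - y  ->  (-x) - (-y) = -x + y   [differs from x - y: not invariant]
(D) x + y  ->  (-x) + (-y) = -x - y   [differs from x + y: not invariant]

Only option (A), x^2 + y^2 + z^2, is unchanged by the transformation.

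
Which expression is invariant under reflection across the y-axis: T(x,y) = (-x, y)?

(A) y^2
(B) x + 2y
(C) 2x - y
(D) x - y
A

The map is reflection across the y-axis: T(x,y) = (-x, y).
Substitute the transformed coordinates into each option and compare with the original:
(A) y^2  ->  (y)^2 = y^2   [equals y^2: invariant]
(B) x + 2y  ->  (-x) + 2(y) = -x + 2y   [differs from x + 2y: not invariant]
(C) 2x - y  ->  2(-x) - (y) = -2x - y   [differs from 2x - y: not invariant]
(D) x - y  ->  (-x) - (y) = -x - y   [differs from x - y: not invariant]

Only option (A), y^2, is unchanged by the transformation.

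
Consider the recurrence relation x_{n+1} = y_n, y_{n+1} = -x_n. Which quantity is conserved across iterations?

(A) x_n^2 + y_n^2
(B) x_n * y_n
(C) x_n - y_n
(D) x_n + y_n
A

For the recurrence x_{n+1} = y_n, y_{n+1} = -x_n:

x_{n+1}^2 + y_{n+1}^2 = y_n^2 + (-x_n)^2 = x_n^2 + y_n^2
The sum of squares is conserved (like energy in a harmonic oscillator).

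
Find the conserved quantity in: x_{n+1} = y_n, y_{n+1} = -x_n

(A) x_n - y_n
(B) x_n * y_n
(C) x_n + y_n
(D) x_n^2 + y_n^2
D

For the recurrence x_{n+1} = y_n, y_{n+1} = -x_n:

x_{n+1}^2 + y_{n+1}^2 = y_n^2 + (-x_n)^2 = x_n^2 + y_n^2
The sum of squares is conserved (like energy in a harmonic oscillator).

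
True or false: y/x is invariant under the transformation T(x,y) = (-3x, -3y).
True

Substitute T(x,y) = (-3x, -3y) into the expression and compare with the original.

Original: y/x
After applying T: (-3y)/(-3x) = y/x

This is identical to the original y/x, so the expression is invariant.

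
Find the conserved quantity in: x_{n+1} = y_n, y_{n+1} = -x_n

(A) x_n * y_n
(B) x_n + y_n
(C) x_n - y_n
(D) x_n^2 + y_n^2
D

For the recurrence x_{n+1} = y_n, y_{n+1} = -x_n:

x_{n+1}^2 + y_{n+1}^2 = y_n^2 + (-x_n)^2 = x_n^2 + y_n^2
The sum of squares is conserved (like energy in a harmonic oscillator).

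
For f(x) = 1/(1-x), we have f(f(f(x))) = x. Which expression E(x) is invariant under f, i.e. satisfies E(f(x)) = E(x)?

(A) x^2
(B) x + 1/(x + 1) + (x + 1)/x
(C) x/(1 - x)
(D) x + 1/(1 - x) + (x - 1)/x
D

Replace x by f(x) = 1/(1 - x) in each option and simplify. As a quick numerical cross-check, also compare E(5) with E(f(5)) = E(-1/4).

(A) x^2  ->  (1/(1 - x))^2 = (x - 1)^(-2); check: E(5) = 25 but E(-1/4) = 1/16.   [not invariant]
(B) x + 1/(x + 1) + (x + 1)/x  ->  (1/(1 - x)) + 1/((1/(1 - x)) + 1) + ((1/(1 - x)) + 1)/(1/(1 - x)) = (-x^3 + 6x^2 - 11x + 7)/(x^2 - 3x + 2); check: E(5) = 191/30 but E(-1/4) = -23/12.   [not invariant]
(C) x/(1 - x)  ->  (1/(1 - x))/(1 - (1/(1 - x))) = -1/x; check: E(5) = -5/4 but E(-1/4) = -1/5.   [not invariant]
(D) x + 1/(1 - x) + (x - 1)/x  ->  (1/(1 - x)) + 1/(1 - (1/(1 - x))) + ((1/(1 - x)) - 1)/(1/(1 - x)), which simplifies back to x + 1/(1 - x) + (x - 1)/x; check: E(5) = 111/20, E(-1/4) = 111/20.   [invariant]

Only (D) is unchanged. Indeed f(f(x)) = 1/(1 - 1/(1-x)) = (1-x)/(-x) = (x-1)/x, so E(x) = x + f(x) + f(f(x)) is the sum over the whole 3-cycle; applying f just permutes the three terms cyclically (x -> f(x) -> f(f(x)) -> x), leaving the sum unchanged.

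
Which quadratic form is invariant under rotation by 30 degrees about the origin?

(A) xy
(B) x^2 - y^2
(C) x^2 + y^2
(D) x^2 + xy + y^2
C

Rotation by 30 degrees sends (x, y) to (sqrt(3)x/2 - y/2, x/2 + sqrt(3)y/2).
Substitute the transformed coordinates into each option and compare with the original:
(A) xy  ->  (sqrt(3)x/2 - y/2)(x/2 + sqrt(3)y/2) = sqrt(3)x^2/4 + xy/2 - sqrt(3)y^2/4   [differs from xy: not invariant]
(B) x^2 - y^2  ->  (sqrt(3)x/2 - y/2)^2 - (x/2 + sqrt(3)y/2)^2 = x^2/2 - sqrt(3)xy - y^2/2   [differs from x^2 - y^2: not invariant]
(C) x^2 + y^2  ->  (sqrt(3)x/2 - y/2)^2 + (x/2 + sqrt(3)y/2)^2 = x^2 + y^2   [equals x^2 + y^2: invariant]
(D) x^2 + xy + y^2  ->  (sqrt(3)x/2 - y/2)^2 + (sqrt(3)x/2 - y/2)(x/2 + sqrt(3)y/2) + (x/2 + sqrt(3)y/2)^2 = sqrt(3)x^2/4 + x^2 + xy/2 - sqrt(3)y^2/4 + y^2   [differs from x^2 + xy + y^2: not invariant]

Only option (C), x^2 + y^2, is unchanged by the transformation.
x^2 + y^2 is the squared distance from the origin, which rotations preserve.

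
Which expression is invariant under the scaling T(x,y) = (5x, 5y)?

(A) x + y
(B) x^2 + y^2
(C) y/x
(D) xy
C

Under the uniform scaling T(x,y) = (5x, 5y):
Substitute the transformed coordinates into each option and compare with the original:
(A) x + y  ->  (5x) + (5y) = 5x + 5y   [differs from x + y: not invariant]
(B) x^2 + y^2  ->  (5x)^2 + (5y)^2 = 25x^2 + 25y^2   [differs from x^2 + y^2: not invariant]
(C) y/x  ->  (5y)/(5x) = y/x   [equals y/x: invariant]
(D) xy  ->  (5x)(5y) = 25xy   [differs from xy: not invariant]

Only option (C), y/x, is unchanged by the transformation.
The common factor 5 cancels in a ratio of coordinates, while sums, products and sums of squares pick up factors of 5 or 25.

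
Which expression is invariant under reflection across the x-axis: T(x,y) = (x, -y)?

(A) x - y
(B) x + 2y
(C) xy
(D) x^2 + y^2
D

The map is reflection across the x-axis: T(x,y) = (x, -y).
Substitute the transformed coordinates into each option and compare with the original:
(A) x - y  ->  (x) - (-y) = x + y   [differs from x - y: not invariant]
(B) x + 2y  ->  (x) + 2(-y) = x - 2y   [differs from x + 2y: not invariant]
(C) xy  ->  (x)(-y) = -xy   [differs from xy: not invariant]
(D) x^2 + y^2  ->  (x)^2 + (-y)^2 = x^2 + y^2   [equals x^2 + y^2: invariant]

Only option (D), x^2 + y^2, is unchanged by the transformation.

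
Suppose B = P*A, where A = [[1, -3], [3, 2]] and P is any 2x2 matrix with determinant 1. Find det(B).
11

By the multiplicative property of determinants, det(B) = det(P*A) = det(P) * det(A) = det(A),
so the determinant is invariant under multiplication by any determinant-1 matrix; we just need det(A).

det(A) = (1)(2) - (-3)(3) = 2 - (-9) = 11

Therefore det(B) = 1 * 11 = 11.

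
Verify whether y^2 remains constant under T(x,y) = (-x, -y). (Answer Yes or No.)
Yes

Substitute T(x,y) = (-x, -y) into the expression and compare with the original.

Original: y^2
After applying T: (-y)^2 = y^2

This is identical to the original y^2, so the expression is invariant.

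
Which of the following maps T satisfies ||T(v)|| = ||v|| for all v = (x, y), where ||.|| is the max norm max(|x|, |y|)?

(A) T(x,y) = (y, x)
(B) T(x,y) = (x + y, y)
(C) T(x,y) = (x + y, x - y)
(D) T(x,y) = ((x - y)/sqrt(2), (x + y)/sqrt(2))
A

A transformation preserves a norm if ||T(v)|| = ||v|| for every v; a single vector where the norm changes rules an option out.

(A) T(x,y) = (y, x): preserves the norm -- it only permutes the coordinates and/or flips signs, which leaves max(|x|, |y|) unchanged.
(B) T(x,y) = (x + y, y): v = (1, 1) has norm max(|1|, |1|) = 1, but T(v) = (2, 1) has norm 2 -- not preserved.
(C) T(x,y) = (x + y, x - y): v = (1, 1) has norm max(|1|, |1|) = 1, but T(v) = (2, 0) has norm 2 -- not preserved.
(D) T(x,y) = ((x - y)/sqrt(2), (x + y)/sqrt(2)): v = (1, 0) has norm max(|1|, |0|) = 1, but T(v) = (sqrt(2)/2, sqrt(2)/2) has norm sqrt(2)/2 -- not preserved.

Therefore the answer is (A).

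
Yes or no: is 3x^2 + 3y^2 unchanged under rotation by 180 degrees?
Yes

Applying rotation by 180 degrees: x' = x*cos(180 degrees) - y*sin(180 degrees) = -x, y' = x*sin(180 degrees) + y*cos(180 degrees) = -y

Substituting into 3x^2 + 3y^2:
3(-x)^2 + 3(-y)^2
= 3x^2 + 3y^2

This equals the original expression 3x^2 + 3y^2, so it IS invariant.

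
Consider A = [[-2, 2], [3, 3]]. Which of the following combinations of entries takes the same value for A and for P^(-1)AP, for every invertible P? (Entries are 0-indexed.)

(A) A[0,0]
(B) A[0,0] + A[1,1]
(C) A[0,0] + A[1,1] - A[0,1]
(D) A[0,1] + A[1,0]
B

A[0,0] + A[1,1] is the trace of A. By the cyclic property of the trace, tr(P^(-1)AP) = tr(APP^(-1)) = tr(A), so it is the same for every matrix similar to A.

The other combinations are not similarity invariants. For example, take P = [[2, 1], [1, 1]] (det P = 1), so P^(-1) = [[1, -1], [-1, 2]] and
B = P^(-1)AP = [[-11, -6], [20, 12]].
Evaluating each option on A and on B:
(A) A[0,0]: -2 for A, -11 for B -> changes
(B) A[0,0] + A[1,1]: 1 for A, 1 for B -> unchanged
(C) A[0,0] + A[1,1] - A[0,1]: -1 for A, 7 for B -> changes
(D) A[0,1] + A[1,0]: 5 for A, 14 for B -> changes

Only (B) A[0,0] + A[1,1] = 1 survives (and it does so for every P, not just this one), so it is the invariant.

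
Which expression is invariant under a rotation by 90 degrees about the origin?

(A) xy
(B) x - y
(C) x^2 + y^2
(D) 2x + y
C

A rotation by 90 degrees sends (x, y) to (-y, x).
Substitute the transformed coordinates into each option and compare with the original:
(A) xy  ->  (-y)(x) = -xy   [differs from xy: not invariant]
(B) x - y  ->  (-y) - (x) = -x - y   [differs from x - y: not invariant]
(C) x^2 + y^2  ->  (-y)^2 + (x)^2 = x^2 + y^2   [equals x^2 + y^2: invariant]
(D) 2x + y  ->  2(-y) + (x) = x - 2y   [differs from 2x + y: not invariant]

Only option (C), x^2 + y^2, is unchanged by the transformation.
Geometrically, x^2 + y^2 is the squared distance from the origin, which every rotation about the origin preserves.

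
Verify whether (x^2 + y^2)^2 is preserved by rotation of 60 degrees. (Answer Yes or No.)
Yes

Applying rotation by 60 degrees: x' = x*cos(60 degrees) - y*sin(60 degrees) = x/2 - sqrt(3)y/2, y' = x*sin(60 degrees) + y*cos(60 degrees) = sqrt(3)x/2 + y/2

Substituting into (x^2 + y^2)^2:
((x/2 - sqrt(3)y/2)^2 + (sqrt(3)x/2 + y/2)^2)^2
= x^4 + 2x^2y^2 + y^4 = (x^2 + y^2)^2

This equals the original expression (x^2 + y^2)^2, so it IS invariant.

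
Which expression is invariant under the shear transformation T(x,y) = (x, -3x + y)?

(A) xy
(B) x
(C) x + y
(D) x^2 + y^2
B

Under the shear T(x,y) = (x, -3x + y):
Substitute the transformed coordinates into each option and compare with the original:
(A) xy  ->  (x)(-3x + y) = -3x^2 + xy   [differs from xy: not invariant]
(B) x  ->  (x) = x   [equals x: invariant]
(C) x + y  ->  (x) + (-3x + y) = -2x + y   [differs from x + y: not invariant]
(D) x^2 + y^2  ->  (x)^2 + (-3x + y)^2 = 10x^2 - 6xy + y^2   [differs from x^2 + y^2: not invariant]

Only option (B), x, is unchanged by the transformation.
A vertical shear moves points parallel to the y-axis, so the x-coordinate (and any function of x alone) is unchanged.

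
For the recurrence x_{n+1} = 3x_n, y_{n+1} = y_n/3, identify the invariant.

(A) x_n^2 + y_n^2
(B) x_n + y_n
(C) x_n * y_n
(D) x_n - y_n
C

For the recurrence x_{n+1} = 3x_n, y_{n+1} = y_n/3:

x_{n+1} * y_{n+1} = (3x_n) * (y_n/3) = x_n * y_n
The product is conserved.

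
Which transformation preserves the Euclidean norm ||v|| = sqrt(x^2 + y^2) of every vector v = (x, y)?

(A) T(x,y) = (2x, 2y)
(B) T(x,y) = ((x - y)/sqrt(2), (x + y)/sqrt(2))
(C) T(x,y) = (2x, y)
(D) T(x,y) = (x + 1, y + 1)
B

A transformation preserves a norm if ||T(v)|| = ||v|| for every v; a single vector where the norm changes rules an option out.

(A) T(x,y) = (2x, 2y): v = (1, 0) has norm sqrt((1)^2 + (0)^2) = 1, but T(v) = (2, 0) has norm 2 -- not preserved.
(B) T(x,y) = ((x - y)/sqrt(2), (x + y)/sqrt(2)): preserves the norm -- it is an orthogonal map (a rotation/reflection), and (sqrt(2)(x - y)/2)^2 + (sqrt(2)(x + y)/2)^2 simplifies to x^2 + y^2.
(C) T(x,y) = (2x, y): v = (1, 0) has norm sqrt((1)^2 + (0)^2) = 1, but T(v) = (2, 0) has norm 2 -- not preserved.
(D) T(x,y) = (x + 1, y + 1): v = (1, 0) has norm sqrt((1)^2 + (0)^2) = 1, but T(v) = (2, 1) has norm sqrt(5) -- not preserved.

Therefore the answer is (B).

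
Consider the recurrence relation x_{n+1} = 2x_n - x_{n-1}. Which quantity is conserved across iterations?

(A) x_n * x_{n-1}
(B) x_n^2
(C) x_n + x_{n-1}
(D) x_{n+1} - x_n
D

For the recurrence x_{n+1} = 2x_n - x_{n-1}:

If x_{n+1} = 2x_n - x_{n-1}, then:
x_{n+1} - x_n = x_n - x_{n-1}
The first difference is constant throughout the sequence.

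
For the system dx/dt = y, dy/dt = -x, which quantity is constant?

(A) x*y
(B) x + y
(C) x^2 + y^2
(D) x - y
C

A first integral I satisfies dI/dt = 0 along every solution. Differentiate each option and use the equation of motion:
(A) d/dt[x*y] = (dx/dt)y + x(dy/dt) = y^2 - x^2, not identically 0
(B) d/dt[x + y] = y + (-x) = y - x, not identically 0
(C) d/dt[x^2 + y^2] = 2x*dx/dt + 2y*dy/dt = 2x*y + 2y*(-x) = 0
(D) d/dt[x - y] = y - (-x) = x + y, not identically 0

Only (C) has zero time-derivative. So x^2 + y^2 (the squared radius; trajectories are circles) is the conserved quantity.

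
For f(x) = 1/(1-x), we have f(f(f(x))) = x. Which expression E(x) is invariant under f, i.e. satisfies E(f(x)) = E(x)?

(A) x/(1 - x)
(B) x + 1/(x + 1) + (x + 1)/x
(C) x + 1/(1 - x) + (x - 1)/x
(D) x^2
C

Replace x by f(x) = 1/(1 - x) in each option and simplify. As a quick numerical cross-check, also compare E(3) with E(f(3)) = E(-1/2).

(A) x/(1 - x)  ->  (1/(1 - x))/(1 - (1/(1 - x))) = -1/x; check: E(3) = -3/2 but E(-1/2) = -1/3.   [not invariant]
(B) x + 1/(x + 1) + (x + 1)/x  ->  (1/(1 - x)) + 1/((1/(1 - x)) + 1) + ((1/(1 - x)) + 1)/(1/(1 - x)) = (-x^3 + 6x^2 - 11x + 7)/(x^2 - 3x + 2); check: E(3) = 55/12 but E(-1/2) = 1/2.   [not invariant]
(C) x + 1/(1 - x) + (x - 1)/x  ->  (1/(1 - x)) + 1/(1 - (1/(1 - x))) + ((1/(1 - x)) - 1)/(1/(1 - x)), which simplifies back to x + 1/(1 - x) + (x - 1)/x; check: E(3) = 19/6, E(-1/2) = 19/6.   [invariant]
(D) x^2  ->  (1/(1 - x))^2 = (x - 1)^(-2); check: E(3) = 9 but E(-1/2) = 1/4.   [not invariant]

Only (C) is unchanged. Indeed f(f(x)) = 1/(1 - 1/(1-x)) = (1-x)/(-x) = (x-1)/x, so E(x) = x + f(x) + f(f(x)) is the sum over the whole 3-cycle; applying f just permutes the three terms cyclically (x -> f(x) -> f(f(x)) -> x), leaving the sum unchanged.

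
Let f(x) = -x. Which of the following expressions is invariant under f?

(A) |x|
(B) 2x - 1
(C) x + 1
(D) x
A

For f(x) = -x:
Applying f replaces x by -x. Since |-x| = |x|, the absolute value is unchanged by f, whereas x -> -x, 2x - 1 -> -2x - 1 and x + 1 -> -x + 1 all change.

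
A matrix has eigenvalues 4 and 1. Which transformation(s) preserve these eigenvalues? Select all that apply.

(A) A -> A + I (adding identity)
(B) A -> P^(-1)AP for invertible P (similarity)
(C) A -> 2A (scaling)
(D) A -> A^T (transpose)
B and D

Eigenvalues are preserved by:
1. Similarity transformations: A -> P^(-1)AP (same characteristic polynomial)
2. Transpose: A^T has the same eigenvalues as A

Eigenvalues are NOT preserved by:
- Adding identity: eigenvalues become 4+1, 1+1
- Scaling: eigenvalues become 8, 2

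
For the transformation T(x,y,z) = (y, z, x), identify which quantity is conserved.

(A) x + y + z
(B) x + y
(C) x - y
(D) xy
A

Apply T(x,y,z) = (y, z, x) to each option, i.e. replace (x, y, z) by the transformed coordinates.
Substitute the transformed coordinates into each option and compare with the original:
(A) x + y + z  ->  (y) + (z) + (x) = x + y + z   [equals x + y + z: invariant]
(B) x + y  ->  (y) + (z) = y + z   [differs from x + y: not invariant]
(C) x - y  ->  (y) - (z) = y - z   [differs from x - y: not invariant]
(D) xy  ->  (y)(z) = yz   [differs from xy: not invariant]

Only option (A), x + y + z, is unchanged by the transformation.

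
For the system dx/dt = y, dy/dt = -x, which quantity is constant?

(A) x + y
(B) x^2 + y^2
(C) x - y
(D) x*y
B

A first integral I satisfies dI/dt = 0 along every solution. Differentiate each option and use the equation of motion:
(A) d/dt[x + y] = y + (-x) = y - x, not identically 0
(B) d/dt[x^2 + y^2] = 2x*dx/dt + 2y*dy/dt = 2x*y + 2y*(-x) = 0
(C) d/dt[x - y] = y - (-x) = x + y, not identically 0
(D) d/dt[x*y] = (dx/dt)y + x(dy/dt) = y^2 - x^2, not identically 0

Only (B) has zero time-derivative. So x^2 + y^2 (the squared radius; trajectories are circles) is the conserved quantity.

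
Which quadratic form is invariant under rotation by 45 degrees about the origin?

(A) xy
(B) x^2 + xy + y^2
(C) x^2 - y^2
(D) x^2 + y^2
D

Rotation by 45 degrees sends (x, y) to (sqrt(2)x/2 - sqrt(2)y/2, sqrt(2)x/2 + sqrt(2)y/2).
Substitute the transformed coordinates into each option and compare with the original:
(A) xy  ->  (sqrt(2)x/2 - sqrt(2)y/2)(sqrt(2)x/2 + sqrt(2)y/2) = x^2/2 - y^2/2   [differs from xy: not invariant]
(B) x^2 + xy + y^2  ->  (sqrt(2)x/2 - sqrt(2)y/2)^2 + (sqrt(2)x/2 - sqrt(2)y/2)(sqrt(2)x/2 + sqrt(2)y/2) + (sqrt(2)x/2 + sqrt(2)y/2)^2 = 3x^2/2 + y^2/2   [differs from x^2 + xy + y^2: not invariant]
(C) x^2 - y^2  ->  (sqrt(2)x/2 - sqrt(2)y/2)^2 - (sqrt(2)x/2 + sqrt(2)y/2)^2 = -2xy   [differs from x^2 - y^2: not invariant]
(D) x^2 + y^2  ->  (sqrt(2)x/2 - sqrt(2)y/2)^2 + (sqrt(2)x/2 + sqrt(2)y/2)^2 = x^2 + y^2   [equals x^2 + y^2: invariant]

Only option (D), x^2 + y^2, is unchanged by the transformation.
x^2 + y^2 is the squared distance from the origin, which rotations preserve.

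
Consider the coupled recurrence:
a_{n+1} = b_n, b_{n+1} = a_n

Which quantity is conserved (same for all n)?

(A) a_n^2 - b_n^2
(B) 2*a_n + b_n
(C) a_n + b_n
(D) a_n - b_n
C

Replace a_n by a_{n+1} = b_n and b_n by b_{n+1} = a_n in each option and simplify:
(A) a_n^2 - b_n^2  ->  (b_n)^2 - (a_n)^2 = -a_n^2 + b_n^2   [not conserved]
(B) 2*a_n + b_n  ->  2*(b_n) + (a_n) = a_n + 2*b_n   [not conserved]
(C) a_n + b_n  ->  (b_n) + (a_n) = a_n + b_n   [conserved]
(D) a_n - b_n  ->  (b_n) - (a_n) = -a_n + b_n   [not conserved]

Only (C) a_n + b_n returns to itself after one step, so it is the conserved quantity.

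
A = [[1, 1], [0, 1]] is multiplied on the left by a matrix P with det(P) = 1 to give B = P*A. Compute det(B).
1

By the multiplicative property of determinants, det(B) = det(P*A) = det(P) * det(A) = det(A),
so the determinant is invariant under multiplication by any determinant-1 matrix; we just need det(A).

det(A) = (1)(1) - (1)(0) = 1 - 0 = 1

Therefore det(B) = 1 * 1 = 1.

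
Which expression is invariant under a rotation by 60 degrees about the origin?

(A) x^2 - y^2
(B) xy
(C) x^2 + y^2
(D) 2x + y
C

A rotation by 60 degrees sends (x, y) to (x/2 - sqrt(3)y/2, sqrt(3)x/2 + y/2).
Substitute the transformed coordinates into each option and compare with the original:
(A) x^2 - y^2  ->  (x/2 - sqrt(3)y/2)^2 - (sqrt(3)x/2 + y/2)^2 = -x^2/2 - sqrt(3)xy + y^2/2   [differs from x^2 - y^2: not invariant]
(B) xy  ->  (x/2 - sqrt(3)y/2)(sqrt(3)x/2 + y/2) = sqrt(3)x^2/4 - xy/2 - sqrt(3)y^2/4   [differs from xy: not invariant]
(C) x^2 + y^2  ->  (x/2 - sqrt(3)y/2)^2 + (sqrt(3)x/2 + y/2)^2 = x^2 + y^2   [equals x^2 + y^2: invariant]
(D) 2x + y  ->  2(x/2 - sqrt(3)y/2) + (sqrt(3)x/2 + y/2) = sqrt(3)x/2 + x - sqrt(3)y + y/2   [differs from 2x + y: not invariant]

Only option (C), x^2 + y^2, is unchanged by the transformation.
Geometrically, x^2 + y^2 is the squared distance from the origin, which every rotation about the origin preserves.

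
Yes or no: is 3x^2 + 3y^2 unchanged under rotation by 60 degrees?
Yes

Applying rotation by 60 degrees: x' = x*cos(60 degrees) - y*sin(60 degrees) = x/2 - sqrt(3)y/2, y' = x*sin(60 degrees) + y*cos(60 degrees) = sqrt(3)x/2 + y/2

Substituting into 3x^2 + 3y^2:
3(x/2 - sqrt(3)y/2)^2 + 3(sqrt(3)x/2 + y/2)^2
= 3x^2 + 3y^2

This equals the original expression 3x^2 + 3y^2, so it IS invariant.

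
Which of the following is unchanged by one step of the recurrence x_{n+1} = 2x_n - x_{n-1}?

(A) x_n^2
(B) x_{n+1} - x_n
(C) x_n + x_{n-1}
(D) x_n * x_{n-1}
B

For the recurrence x_{n+1} = 2x_n - x_{n-1}:

If x_{n+1} = 2x_n - x_{n-1}, then:
x_{n+1} - x_n = x_n - x_{n-1}
The first difference is constant throughout the sequence.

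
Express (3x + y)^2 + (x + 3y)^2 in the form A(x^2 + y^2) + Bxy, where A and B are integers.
10(x^2 + y^2) + 12xy

Expanding: (3x + y)^2 = 9x^2 + 6xy + y^2
(x + 3y)^2 = x^2 + 6xy + 9y^2
Sum = (9+1)(x^2+y^2) + 12xy = 10(x^2 + y^2) + 12xy
This is symmetric in x and y.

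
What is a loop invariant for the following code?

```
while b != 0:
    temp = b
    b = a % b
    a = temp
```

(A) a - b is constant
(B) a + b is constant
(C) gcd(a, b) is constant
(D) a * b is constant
C

A loop invariant must hold before the first iteration and be re-established by every execution of the body.

(C) gcd(a, b) is constant: One iteration replaces (a, b) by (b, a mod b). Since a mod b = a - q*b for an integer q, any common divisor of a and b divides b and a mod b, and conversely; hence gcd(b, a mod b) = gcd(a, b). For instance (30, 4) -> (4, 2) keeps gcd = 2. At exit b = 0 and a = gcd of the original inputs.

The other options fail:
(A) a - b is constant: e.g. (a, b) = (30, 4) -> (4, 2): the difference goes from 26 to 2.
(B) a + b is constant: e.g. (a, b) = (30, 4) -> (4, 2): the sum goes from 34 to 6.
(D) a * b is constant: e.g. (a, b) = (30, 4) -> (4, 2): the product goes from 120 to 8.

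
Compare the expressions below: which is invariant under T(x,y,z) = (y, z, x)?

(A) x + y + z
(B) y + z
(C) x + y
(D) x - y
A

Apply T(x,y,z) = (y, z, x) to each option, i.e. replace (x, y, z) by the transformed coordinates.
Substitute the transformed coordinates into each option and compare with the original:
(A) x + y + z  ->  (y) + (z) + (x) = x + y + z   [equals x + y + z: invariant]
(B) y + z  ->  (z) + (x) = x + z   [differs from y + z: not invariant]
(C) x + y  ->  (y) + (z) = y + z   [differs from x + y: not invariant]
(D) x - y  ->  (y) - (z) = y - z   [differs from x - y: not invariant]

Only option (A), x + y + z, is unchanged by the transformation.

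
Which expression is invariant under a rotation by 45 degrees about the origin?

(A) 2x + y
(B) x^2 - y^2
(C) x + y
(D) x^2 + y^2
D

A rotation by 45 degrees sends (x, y) to (sqrt(2)x/2 - sqrt(2)y/2, sqrt(2)x/2 + sqrt(2)y/2).
Substitute the transformed coordinates into each option and compare with the original:
(A) 2x + y  ->  2(sqrt(2)x/2 - sqrt(2)y/2) + (sqrt(2)x/2 + sqrt(2)y/2) = 3sqrt(2)x/2 - sqrt(2)y/2   [differs from 2x + y: not invariant]
(B) x^2 - y^2  ->  (sqrt(2)x/2 - sqrt(2)y/2)^2 - (sqrt(2)x/2 + sqrt(2)y/2)^2 = -2xy   [differs from x^2 - y^2: not invariant]
(C) x + y  ->  (sqrt(2)x/2 - sqrt(2)y/2) + (sqrt(2)x/2 + sqrt(2)y/2) = sqrt(2)x   [differs from x + y: not invariant]
(D) x^2 + y^2  ->  (sqrt(2)x/2 - sqrt(2)y/2)^2 + (sqrt(2)x/2 + sqrt(2)y/2)^2 = x^2 + y^2   [equals x^2 + y^2: invariant]

Only option (D), x^2 + y^2, is unchanged by the transformation.
Geometrically, x^2 + y^2 is the squared distance from the origin, which every rotation about the origin preserves.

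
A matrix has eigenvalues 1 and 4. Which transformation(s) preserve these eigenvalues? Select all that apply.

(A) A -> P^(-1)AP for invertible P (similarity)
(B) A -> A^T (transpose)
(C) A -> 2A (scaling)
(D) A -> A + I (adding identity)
A and B

Eigenvalues are preserved by:
1. Similarity transformations: A -> P^(-1)AP (same characteristic polynomial)
2. Transpose: A^T has the same eigenvalues as A

Eigenvalues are NOT preserved by:
- Adding identity: eigenvalues become 1+1, 4+1
- Scaling: eigenvalues become 2, 8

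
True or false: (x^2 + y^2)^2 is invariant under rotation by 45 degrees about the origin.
True

Applying rotation by 45 degrees: x' = x*cos(45 degrees) - y*sin(45 degrees) = sqrt(2)x/2 - sqrt(2)y/2, y' = x*sin(45 degrees) + y*cos(45 degrees) = sqrt(2)x/2 + sqrt(2)y/2

Substituting into (x^2 + y^2)^2:
((sqrt(2)x/2 - sqrt(2)y/2)^2 + (sqrt(2)x/2 + sqrt(2)y/2)^2)^2
= x^4 + 2x^2y^2 + y^4 = (x^2 + y^2)^2

This equals the original expression (x^2 + y^2)^2, so it IS invariant.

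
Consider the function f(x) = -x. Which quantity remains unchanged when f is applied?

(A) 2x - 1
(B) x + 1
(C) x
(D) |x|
D

For f(x) = -x:
Applying f replaces x by -x. Since |-x| = |x|, the absolute value is unchanged by f, whereas x -> -x, 2x - 1 -> -2x - 1 and x + 1 -> -x + 1 all change.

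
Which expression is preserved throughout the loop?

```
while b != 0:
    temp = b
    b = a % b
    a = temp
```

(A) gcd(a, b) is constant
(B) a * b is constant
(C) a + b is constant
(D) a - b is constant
A

A loop invariant must hold before the first iteration and be re-established by every execution of the body.

(A) gcd(a, b) is constant: One iteration replaces (a, b) by (b, a mod b). Since a mod b = a - q*b for an integer q, any common divisor of a and b divides b and a mod b, and conversely; hence gcd(b, a mod b) = gcd(a, b). For instance (20, 9) -> (9, 2) keeps gcd = 1. At exit b = 0 and a = gcd of the original inputs.

The other options fail:
(B) a * b is constant: e.g. (a, b) = (20, 9) -> (9, 2): the product goes from 180 to 18.
(C) a + b is constant: e.g. (a, b) = (20, 9) -> (9, 2): the sum goes from 29 to 11.
(D) a - b is constant: e.g. (a, b) = (20, 9) -> (9, 2): the difference goes from 11 to 7.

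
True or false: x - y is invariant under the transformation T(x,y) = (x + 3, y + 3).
True

Substitute T(x,y) = (x + 3, y + 3) into the expression and compare with the original.

Original: x - y
After applying T: (x + 3) - (y + 3) = x - y

This is identical to the original x - y, so the expression is invariant.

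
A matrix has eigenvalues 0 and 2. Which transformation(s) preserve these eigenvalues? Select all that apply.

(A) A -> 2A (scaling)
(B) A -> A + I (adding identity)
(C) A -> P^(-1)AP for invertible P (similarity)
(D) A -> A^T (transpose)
C and D

Eigenvalues are preserved by:
1. Similarity transformations: A -> P^(-1)AP (same characteristic polynomial)
2. Transpose: A^T has the same eigenvalues as A

Eigenvalues are NOT preserved by:
- Adding identity: eigenvalues become 0+1, 2+1
- Scaling: eigenvalues become 0, 4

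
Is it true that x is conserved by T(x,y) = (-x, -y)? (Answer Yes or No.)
No

Substitute T(x,y) = (-x, -y) into the expression and compare with the original.

Original: x
After applying T: (-x) = -x

This differs from the original x (difference: -2x), so the expression is NOT invariant.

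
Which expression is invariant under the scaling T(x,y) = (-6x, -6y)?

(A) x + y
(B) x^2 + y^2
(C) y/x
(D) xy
C

Under the uniform scaling T(x,y) = (-6x, -6y):
Substitute the transformed coordinates into each option and compare with the original:
(A) x + y  ->  (-6x) + (-6y) = -6x - 6y   [differs from x + y: not invariant]
(B) x^2 + y^2  ->  (-6x)^2 + (-6y)^2 = 36x^2 + 36y^2   [differs from x^2 + y^2: not invariant]
(C) y/x  ->  (-6y)/(-6x) = y/x   [equals y/x: invariant]
(D) xy  ->  (-6x)(-6y) = 36xy   [differs from xy: not invariant]

Only option (C), y/x, is unchanged by the transformation.
The common factor -6 cancels in a ratio of coordinates, while sums, products and sums of squares pick up factors of -6 or 36.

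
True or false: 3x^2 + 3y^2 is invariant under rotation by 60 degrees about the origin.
True

Applying rotation by 60 degrees: x' = x*cos(60 degrees) - y*sin(60 degrees) = x/2 - sqrt(3)y/2, y' = x*sin(60 degrees) + y*cos(60 degrees) = sqrt(3)x/2 + y/2

Substituting into 3x^2 + 3y^2:
3(x/2 - sqrt(3)y/2)^2 + 3(sqrt(3)x/2 + y/2)^2
= 3x^2 + 3y^2

This equals the original expression 3x^2 + 3y^2, so it IS invariant.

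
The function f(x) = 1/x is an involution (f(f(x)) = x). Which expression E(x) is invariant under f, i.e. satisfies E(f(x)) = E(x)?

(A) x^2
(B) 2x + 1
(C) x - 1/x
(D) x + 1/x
D

Replace x by f(x) = 1/x in each option and simplify. As a quick numerical cross-check, also compare E(5) with E(f(5)) = E(1/5).

(A) x^2  ->  (1/x)^2 = x^(-2); check: E(5) = 25 but E(1/5) = 1/25.   [not invariant]
(B) 2x + 1  ->  2(1/x) + 1 = (x + 2)/x; check: E(5) = 11 but E(1/5) = 7/5.   [not invariant]
(C) x - 1/x  ->  (1/x) - 1/(1/x) = -x + 1/x; check: E(5) = 24/5 but E(1/5) = -24/5.   [not invariant]
(D) x + 1/x  ->  (1/x) + 1/(1/x), which simplifies back to x + 1/x; check: E(5) = 26/5, E(1/5) = 26/5.   [invariant]

Only (D) is unchanged. E is symmetric under swapping x with f(x) = 1/x, which is exactly what an involution does.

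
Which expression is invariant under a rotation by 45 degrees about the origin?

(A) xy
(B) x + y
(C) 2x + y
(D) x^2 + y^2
D

A rotation by 45 degrees sends (x, y) to (sqrt(2)x/2 - sqrt(2)y/2, sqrt(2)x/2 + sqrt(2)y/2).
Substitute the transformed coordinates into each option and compare with the original:
(A) xy  ->  (sqrt(2)x/2 - sqrt(2)y/2)(sqrt(2)x/2 + sqrt(2)y/2) = x^2/2 - y^2/2   [differs from xy: not invariant]
(B) x + y  ->  (sqrt(2)x/2 - sqrt(2)y/2) + (sqrt(2)x/2 + sqrt(2)y/2) = sqrt(2)x   [differs from x + y: not invariant]
(C) 2x + y  ->  2(sqrt(2)x/2 - sqrt(2)y/2) + (sqrt(2)x/2 + sqrt(2)y/2) = 3sqrt(2)x/2 - sqrt(2)y/2   [differs from 2x + y: not invariant]
(D) x^2 + y^2  ->  (sqrt(2)x/2 - sqrt(2)y/2)^2 + (sqrt(2)x/2 + sqrt(2)y/2)^2 = x^2 + y^2   [equals x^2 + y^2: invariant]

Only option (D), x^2 + y^2, is unchanged by the transformation.
Geometrically, x^2 + y^2 is the squared distance from the origin, which every rotation about the origin preserves.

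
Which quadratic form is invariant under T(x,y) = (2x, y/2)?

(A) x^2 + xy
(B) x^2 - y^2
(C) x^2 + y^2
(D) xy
D

T multiplies x by 2 and divides y by 2.
Substitute the transformed coordinates into each option and compare with the original:
(A) x^2 + xy  ->  (2x)^2 + (2x)(y/2) = 4x^2 + xy   [differs from x^2 + xy: not invariant]
(B) x^2 - y^2  ->  (2x)^2 - (y/2)^2 = 4x^2 - y^2/4   [differs from x^2 - y^2: not invariant]
(C) x^2 + y^2  ->  (2x)^2 + (y/2)^2 = 4x^2 + y^2/4   [differs from x^2 + y^2: not invariant]
(D) xy  ->  (2x)(y/2) = xy   [equals xy: invariant]

Only option (D), xy, is unchanged by the transformation.
The factors 2 and 1/2 cancel only in the pure product xy.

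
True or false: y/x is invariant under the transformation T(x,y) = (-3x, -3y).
True

Substitute T(x,y) = (-3x, -3y) into the expression and compare with the original.

Original: y/x
After applying T: (-3y)/(-3x) = y/x

This is identical to the original y/x, so the expression is invariant.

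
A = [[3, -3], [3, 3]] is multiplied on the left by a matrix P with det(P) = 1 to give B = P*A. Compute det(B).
18

By the multiplicative property of determinants, det(B) = det(P*A) = det(P) * det(A) = det(A),
so the determinant is invariant under multiplication by any determinant-1 matrix; we just need det(A).

det(A) = (3)(3) - (-3)(3) = 9 - (-9) = 18

Therefore det(B) = 1 * 18 = 18.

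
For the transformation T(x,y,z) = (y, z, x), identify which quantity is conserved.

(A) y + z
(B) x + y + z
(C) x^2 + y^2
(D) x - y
B

Apply T(x,y,z) = (y, z, x) to each option, i.e. replace (x, y, z) by the transformed coordinates.
Substitute the transformed coordinates into each option and compare with the original:
(A) y + z  ->  (z) + (x) = x + z   [differs from y + z: not invariant]
(B) x + y + z  ->  (y) + (z) + (x) = x + y + z   [equals x + y + z: invariant]
(C) x^2 + y^2  ->  (y)^2 + (z)^2 = y^2 + z^2   [differs from x^2 + y^2: not invariant]
(D) x - y  ->  (y) - (z) = y - z   [differs from x - y: not invariant]

Only option (B), x + y + z, is unchanged by the transformation.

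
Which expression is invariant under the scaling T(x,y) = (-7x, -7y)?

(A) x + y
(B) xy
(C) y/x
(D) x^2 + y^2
C

Under the uniform scaling T(x,y) = (-7x, -7y):
Substitute the transformed coordinates into each option and compare with the original:
(A) x + y  ->  (-7x) + (-7y) = -7x - 7y   [differs from x + y: not invariant]
(B) xy  ->  (-7x)(-7y) = 49xy   [differs from xy: not invariant]
(C) y/x  ->  (-7y)/(-7x) = y/x   [equals y/x: invariant]
(D) x^2 + y^2  ->  (-7x)^2 + (-7y)^2 = 49x^2 + 49y^2   [differs from x^2 + y^2: not invariant]

Only option (C), y/x, is unchanged by the transformation.
The common factor -7 cancels in a ratio of coordinates, while sums, products and sums of squares pick up factors of -7 or 49.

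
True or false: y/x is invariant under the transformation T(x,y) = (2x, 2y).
True

Substitute T(x,y) = (2x, 2y) into the expression and compare with the original.

Original: y/x
After applying T: (2y)/(2x) = y/x

This is identical to the original y/x, so the expression is invariant.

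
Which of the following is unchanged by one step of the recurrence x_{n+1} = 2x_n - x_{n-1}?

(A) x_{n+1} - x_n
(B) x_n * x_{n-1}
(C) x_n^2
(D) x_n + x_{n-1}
A

For the recurrence x_{n+1} = 2x_n - x_{n-1}:

If x_{n+1} = 2x_n - x_{n-1}, then:
x_{n+1} - x_n = x_n - x_{n-1}
The first difference is constant throughout the sequence.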